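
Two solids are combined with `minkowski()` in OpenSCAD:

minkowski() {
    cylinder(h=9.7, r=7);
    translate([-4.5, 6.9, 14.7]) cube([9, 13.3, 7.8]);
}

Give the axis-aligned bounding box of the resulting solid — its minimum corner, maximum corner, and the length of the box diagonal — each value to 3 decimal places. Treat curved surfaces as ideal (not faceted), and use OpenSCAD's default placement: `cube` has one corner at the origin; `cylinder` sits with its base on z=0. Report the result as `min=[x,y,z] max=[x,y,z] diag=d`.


min=[-11.500,-0.100,14.700] max=[11.500,27.200,32.200] diag=39.756

A = translate([-4.5, 6.9, 14.7]) cube([9, 13.3, 7.8]) → bbox [-4.5,6.9,14.7] .. [4.5,20.2,22.5]
B = cylinder(h=9.7, r=7) → bbox [-7,-7,0] .. [7,7,9.7]
lo = A.lo+B.lo = [-4.5-7, 6.9-7, 14.7+0] = [-11.500,-0.100,14.700]
hi = A.hi+B.hi = [4.5+7, 20.2+7, 22.5+9.7] = [11.500,27.200,32.200]
diag = √(23²+27.3²+17.5²) = √1580.54 = 39.756


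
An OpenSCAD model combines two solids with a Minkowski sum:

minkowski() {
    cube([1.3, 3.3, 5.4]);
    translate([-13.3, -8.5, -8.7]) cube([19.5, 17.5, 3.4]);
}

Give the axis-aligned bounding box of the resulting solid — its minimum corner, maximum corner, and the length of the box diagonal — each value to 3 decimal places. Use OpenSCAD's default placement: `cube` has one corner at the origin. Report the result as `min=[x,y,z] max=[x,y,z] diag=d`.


min=[-13.300,-8.500,-8.700] max=[7.500,12.300,0.100] diag=30.704

A = translate([-13.3, -8.5, -8.7]) cube([19.5, 17.5, 3.4]) → bbox [-13.3,-8.5,-8.7] .. [6.2,9,-5.3]
B = cube([1.3, 3.3, 5.4]) → bbox [0,0,0] .. [1.3,3.3,5.4]
lo = A.lo+B.lo = [-13.3+0, -8.5+0, -8.7+0] = [-13.300,-8.500,-8.700]
hi = A.hi+B.hi = [6.2+1.3, 9+3.3, -5.3+5.4] = [7.500,12.300,0.100]
diag = √(20.8²+20.8²+8.8²) = √942.72 = 30.704


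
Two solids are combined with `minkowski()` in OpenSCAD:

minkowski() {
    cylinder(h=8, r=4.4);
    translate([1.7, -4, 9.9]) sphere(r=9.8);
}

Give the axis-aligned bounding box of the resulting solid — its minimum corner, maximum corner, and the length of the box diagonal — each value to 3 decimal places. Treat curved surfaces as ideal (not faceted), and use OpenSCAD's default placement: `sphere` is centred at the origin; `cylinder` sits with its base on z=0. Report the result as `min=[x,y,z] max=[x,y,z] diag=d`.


min=[-12.500,-18.200,0.100] max=[15.900,10.200,27.700] diag=48.733

A = translate([1.7, -4, 9.9]) sphere(r=9.8) → bbox [-8.1,-13.8,0.1] .. [11.5,5.8,19.7]
B = cylinder(h=8, r=4.4) → bbox [-4.4,-4.4,0] .. [4.4,4.4,8]
lo = A.lo+B.lo = [-8.1-4.4, -13.8-4.4, 0.1+0] = [-12.500,-18.200,0.100]
hi = A.hi+B.hi = [11.5+4.4, 5.8+4.4, 19.7+8] = [15.900,10.200,27.700]
diag = √(28.4²+28.4²+27.6²) = √2374.88 = 48.733


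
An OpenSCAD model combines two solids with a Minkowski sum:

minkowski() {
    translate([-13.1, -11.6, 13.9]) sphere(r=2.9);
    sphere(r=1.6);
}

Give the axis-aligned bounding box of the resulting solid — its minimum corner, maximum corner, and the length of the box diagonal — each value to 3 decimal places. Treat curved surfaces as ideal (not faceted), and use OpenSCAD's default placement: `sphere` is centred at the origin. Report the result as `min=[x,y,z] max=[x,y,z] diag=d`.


A = translate([-13.1, -11.6, 13.9]) sphere(r=2.9) → bbox [-16,-14.5,11] .. [-10.2,-8.7,16.8]
B = sphere(r=1.6) → bbox [-1.6,-1.6,-1.6] .. [1.6,1.6,1.6]
lo = A.lo+B.lo = [-16-1.6, -14.5-1.6, 11-1.6] = [-17.600,-16.100,9.400]
hi = A.hi+B.hi = [-10.2+1.6, -8.7+1.6, 16.8+1.6] = [-8.600,-7.100,18.400]
diag = √(9²+9²+9²) = √243 = 15.588

min=[-17.600,-16.100,9.400] max=[-8.600,-7.100,18.400] diag=15.588


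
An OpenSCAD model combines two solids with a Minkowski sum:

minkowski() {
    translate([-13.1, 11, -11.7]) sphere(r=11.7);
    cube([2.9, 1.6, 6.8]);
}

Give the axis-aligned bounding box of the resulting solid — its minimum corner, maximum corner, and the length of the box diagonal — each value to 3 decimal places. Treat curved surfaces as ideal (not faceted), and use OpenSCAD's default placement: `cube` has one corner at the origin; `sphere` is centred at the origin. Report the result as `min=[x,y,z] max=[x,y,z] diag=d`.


A = translate([-13.1, 11, -11.7]) sphere(r=11.7) → bbox [-24.8,-0.7,-23.4] .. [-1.4,22.7,0]
B = cube([2.9, 1.6, 6.8]) → bbox [0,0,0] .. [2.9,1.6,6.8]
lo = A.lo+B.lo = [-24.8+0, -0.7+0, -23.4+0] = [-24.800,-0.700,-23.400]
hi = A.hi+B.hi = [-1.4+2.9, 22.7+1.6, 0+6.8] = [1.500,24.300,6.800]
diag = √(26.3²+25²+30.2²) = √2228.73 = 47.209

min=[-24.800,-0.700,-23.400] max=[1.500,24.300,6.800] diag=47.209


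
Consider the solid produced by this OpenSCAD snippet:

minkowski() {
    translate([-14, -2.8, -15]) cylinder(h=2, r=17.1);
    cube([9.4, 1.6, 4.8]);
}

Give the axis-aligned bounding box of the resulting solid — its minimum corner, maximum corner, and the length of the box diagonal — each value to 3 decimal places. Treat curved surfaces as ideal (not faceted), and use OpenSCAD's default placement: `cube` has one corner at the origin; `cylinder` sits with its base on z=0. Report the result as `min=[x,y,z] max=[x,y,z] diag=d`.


min=[-31.100,-19.900,-15.000] max=[12.500,15.900,-8.200] diag=56.823

A = translate([-14, -2.8, -15]) cylinder(h=2, r=17.1) → bbox [-31.1,-19.9,-15] .. [3.1,14.3,-13]
B = cube([9.4, 1.6, 4.8]) → bbox [0,0,0] .. [9.4,1.6,4.8]
lo = A.lo+B.lo = [-31.1+0, -19.9+0, -15+0] = [-31.100,-19.900,-15.000]
hi = A.hi+B.hi = [3.1+9.4, 14.3+1.6, -13+4.8] = [12.500,15.900,-8.200]
diag = √(43.6²+35.8²+6.8²) = √3228.84 = 56.823


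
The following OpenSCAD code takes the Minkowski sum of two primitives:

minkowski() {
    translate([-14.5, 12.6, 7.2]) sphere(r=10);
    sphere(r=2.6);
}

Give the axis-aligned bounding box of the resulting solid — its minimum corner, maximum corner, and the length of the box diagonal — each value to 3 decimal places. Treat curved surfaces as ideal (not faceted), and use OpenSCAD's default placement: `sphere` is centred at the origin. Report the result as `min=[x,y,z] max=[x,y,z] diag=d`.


min=[-27.100,0.000,-5.400] max=[-1.900,25.200,19.800] diag=43.648

A = translate([-14.5, 12.6, 7.2]) sphere(r=10) → bbox [-24.5,2.6,-2.8] .. [-4.5,22.6,17.2]
B = sphere(r=2.6) → bbox [-2.6,-2.6,-2.6] .. [2.6,2.6,2.6]
lo = A.lo+B.lo = [-24.5-2.6, 2.6-2.6, -2.8-2.6] = [-27.100,0.000,-5.400]
hi = A.hi+B.hi = [-4.5+2.6, 22.6+2.6, 17.2+2.6] = [-1.900,25.200,19.800]
diag = √(25.2²+25.2²+25.2²) = √1905.12 = 43.648


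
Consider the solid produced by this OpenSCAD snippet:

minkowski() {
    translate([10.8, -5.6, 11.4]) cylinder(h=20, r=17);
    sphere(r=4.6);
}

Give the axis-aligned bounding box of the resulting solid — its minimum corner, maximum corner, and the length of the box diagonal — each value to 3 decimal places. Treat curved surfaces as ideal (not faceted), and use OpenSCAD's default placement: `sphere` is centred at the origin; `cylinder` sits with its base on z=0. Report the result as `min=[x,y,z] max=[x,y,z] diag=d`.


A = translate([10.8, -5.6, 11.4]) cylinder(h=20, r=17) → bbox [-6.2,-22.6,11.4] .. [27.8,11.4,31.4]
B = sphere(r=4.6) → bbox [-4.6,-4.6,-4.6] .. [4.6,4.6,4.6]
lo = A.lo+B.lo = [-6.2-4.6, -22.6-4.6, 11.4-4.6] = [-10.800,-27.200,6.800]
hi = A.hi+B.hi = [27.8+4.6, 11.4+4.6, 31.4+4.6] = [32.400,16.000,36.000]
diag = √(43.2²+43.2²+29.2²) = √4585.12 = 67.714

min=[-10.800,-27.200,6.800] max=[32.400,16.000,36.000] diag=67.714


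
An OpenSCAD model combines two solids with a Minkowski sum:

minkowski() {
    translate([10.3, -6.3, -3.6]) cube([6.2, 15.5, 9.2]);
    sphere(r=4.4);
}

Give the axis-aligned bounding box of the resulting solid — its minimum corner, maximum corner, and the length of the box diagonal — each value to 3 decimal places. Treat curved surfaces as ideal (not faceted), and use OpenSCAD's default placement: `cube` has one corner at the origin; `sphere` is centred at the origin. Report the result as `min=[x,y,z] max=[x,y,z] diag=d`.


A = translate([10.3, -6.3, -3.6]) cube([6.2, 15.5, 9.2]) → bbox [10.3,-6.3,-3.6] .. [16.5,9.2,5.6]
B = sphere(r=4.4) → bbox [-4.4,-4.4,-4.4] .. [4.4,4.4,4.4]
lo = A.lo+B.lo = [10.3-4.4, -6.3-4.4, -3.6-4.4] = [5.900,-10.700,-8.000]
hi = A.hi+B.hi = [16.5+4.4, 9.2+4.4, 5.6+4.4] = [20.900,13.600,10.000]
diag = √(15²+24.3²+18²) = √1139.49 = 33.756

min=[5.900,-10.700,-8.000] max=[20.900,13.600,10.000] diag=33.756


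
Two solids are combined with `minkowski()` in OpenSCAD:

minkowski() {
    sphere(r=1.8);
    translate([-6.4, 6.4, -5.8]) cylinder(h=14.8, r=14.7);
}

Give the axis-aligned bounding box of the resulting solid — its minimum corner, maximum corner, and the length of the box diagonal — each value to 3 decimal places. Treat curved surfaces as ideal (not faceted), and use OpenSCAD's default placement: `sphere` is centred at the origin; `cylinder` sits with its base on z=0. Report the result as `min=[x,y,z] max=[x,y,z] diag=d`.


min=[-22.900,-10.100,-7.600] max=[10.100,22.900,10.800] diag=50.165

A = translate([-6.4, 6.4, -5.8]) cylinder(h=14.8, r=14.7) → bbox [-21.1,-8.3,-5.8] .. [8.3,21.1,9]
B = sphere(r=1.8) → bbox [-1.8,-1.8,-1.8] .. [1.8,1.8,1.8]
lo = A.lo+B.lo = [-21.1-1.8, -8.3-1.8, -5.8-1.8] = [-22.900,-10.100,-7.600]
hi = A.hi+B.hi = [8.3+1.8, 21.1+1.8, 9+1.8] = [10.100,22.900,10.800]
diag = √(33²+33²+18.4²) = √2516.56 = 50.165


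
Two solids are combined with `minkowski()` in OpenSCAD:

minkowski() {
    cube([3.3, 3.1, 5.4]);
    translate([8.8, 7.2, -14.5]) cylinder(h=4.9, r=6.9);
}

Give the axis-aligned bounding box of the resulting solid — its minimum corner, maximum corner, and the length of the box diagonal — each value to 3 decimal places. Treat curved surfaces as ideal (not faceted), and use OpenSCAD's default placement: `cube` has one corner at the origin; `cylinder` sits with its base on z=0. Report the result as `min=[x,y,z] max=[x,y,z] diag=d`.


min=[1.900,0.300,-14.500] max=[19.000,17.200,-4.200] diag=26.155

A = translate([8.8, 7.2, -14.5]) cylinder(h=4.9, r=6.9) → bbox [1.9,0.3,-14.5] .. [15.7,14.1,-9.6]
B = cube([3.3, 3.1, 5.4]) → bbox [0,0,0] .. [3.3,3.1,5.4]
lo = A.lo+B.lo = [1.9+0, 0.3+0, -14.5+0] = [1.900,0.300,-14.500]
hi = A.hi+B.hi = [15.7+3.3, 14.1+3.1, -9.6+5.4] = [19.000,17.200,-4.200]
diag = √(17.1²+16.9²+10.3²) = √684.11 = 26.155


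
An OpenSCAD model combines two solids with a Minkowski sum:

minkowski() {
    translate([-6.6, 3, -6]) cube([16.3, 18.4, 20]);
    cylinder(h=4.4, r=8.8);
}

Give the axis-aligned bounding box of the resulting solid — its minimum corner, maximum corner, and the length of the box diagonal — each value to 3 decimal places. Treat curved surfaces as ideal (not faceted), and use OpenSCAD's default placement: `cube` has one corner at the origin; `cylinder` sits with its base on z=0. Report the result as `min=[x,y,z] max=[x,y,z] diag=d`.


A = translate([-6.6, 3, -6]) cube([16.3, 18.4, 20]) → bbox [-6.6,3,-6] .. [9.7,21.4,14]
B = cylinder(h=4.4, r=8.8) → bbox [-8.8,-8.8,0] .. [8.8,8.8,4.4]
lo = A.lo+B.lo = [-6.6-8.8, 3-8.8, -6+0] = [-15.400,-5.800,-6.000]
hi = A.hi+B.hi = [9.7+8.8, 21.4+8.8, 14+4.4] = [18.500,30.200,18.400]
diag = √(33.9²+36²+24.4²) = √3040.57 = 55.141

min=[-15.400,-5.800,-6.000] max=[18.500,30.200,18.400] diag=55.141


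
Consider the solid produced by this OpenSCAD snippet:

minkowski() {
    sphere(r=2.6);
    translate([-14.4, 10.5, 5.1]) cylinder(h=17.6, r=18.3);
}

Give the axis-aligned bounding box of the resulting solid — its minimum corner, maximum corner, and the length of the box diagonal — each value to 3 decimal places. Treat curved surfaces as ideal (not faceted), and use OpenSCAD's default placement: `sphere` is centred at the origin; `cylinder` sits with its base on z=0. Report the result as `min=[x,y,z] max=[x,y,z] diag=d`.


min=[-35.300,-10.400,2.500] max=[6.500,31.400,25.300] diag=63.359

A = translate([-14.4, 10.5, 5.1]) cylinder(h=17.6, r=18.3) → bbox [-32.7,-7.8,5.1] .. [3.9,28.8,22.7]
B = sphere(r=2.6) → bbox [-2.6,-2.6,-2.6] .. [2.6,2.6,2.6]
lo = A.lo+B.lo = [-32.7-2.6, -7.8-2.6, 5.1-2.6] = [-35.300,-10.400,2.500]
hi = A.hi+B.hi = [3.9+2.6, 28.8+2.6, 22.7+2.6] = [6.500,31.400,25.300]
diag = √(41.8²+41.8²+22.8²) = √4014.32 = 63.359


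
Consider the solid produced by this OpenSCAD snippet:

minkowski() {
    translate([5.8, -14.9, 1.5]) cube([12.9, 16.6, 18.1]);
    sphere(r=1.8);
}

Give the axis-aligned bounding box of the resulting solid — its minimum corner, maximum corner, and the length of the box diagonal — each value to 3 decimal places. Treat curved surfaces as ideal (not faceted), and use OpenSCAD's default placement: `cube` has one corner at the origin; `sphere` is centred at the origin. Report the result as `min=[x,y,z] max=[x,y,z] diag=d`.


min=[4.000,-16.700,-0.300] max=[20.500,3.500,21.400] diag=33.929

A = translate([5.8, -14.9, 1.5]) cube([12.9, 16.6, 18.1]) → bbox [5.8,-14.9,1.5] .. [18.7,1.7,19.6]
B = sphere(r=1.8) → bbox [-1.8,-1.8,-1.8] .. [1.8,1.8,1.8]
lo = A.lo+B.lo = [5.8-1.8, -14.9-1.8, 1.5-1.8] = [4.000,-16.700,-0.300]
hi = A.hi+B.hi = [18.7+1.8, 1.7+1.8, 19.6+1.8] = [20.500,3.500,21.400]
diag = √(16.5²+20.2²+21.7²) = √1151.18 = 33.929


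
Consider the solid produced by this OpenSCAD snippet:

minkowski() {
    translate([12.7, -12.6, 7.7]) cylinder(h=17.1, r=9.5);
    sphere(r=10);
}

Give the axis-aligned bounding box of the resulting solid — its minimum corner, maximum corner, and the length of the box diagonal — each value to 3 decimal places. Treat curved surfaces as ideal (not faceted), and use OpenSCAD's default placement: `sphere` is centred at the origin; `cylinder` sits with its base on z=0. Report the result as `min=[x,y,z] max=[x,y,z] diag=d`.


min=[-6.800,-32.100,-2.300] max=[32.200,6.900,34.800] diag=66.471

A = translate([12.7, -12.6, 7.7]) cylinder(h=17.1, r=9.5) → bbox [3.2,-22.1,7.7] .. [22.2,-3.1,24.8]
B = sphere(r=10) → bbox [-10,-10,-10] .. [10,10,10]
lo = A.lo+B.lo = [3.2-10, -22.1-10, 7.7-10] = [-6.800,-32.100,-2.300]
hi = A.hi+B.hi = [22.2+10, -3.1+10, 24.8+10] = [32.200,6.900,34.800]
diag = √(39²+39²+37.1²) = √4418.41 = 66.471


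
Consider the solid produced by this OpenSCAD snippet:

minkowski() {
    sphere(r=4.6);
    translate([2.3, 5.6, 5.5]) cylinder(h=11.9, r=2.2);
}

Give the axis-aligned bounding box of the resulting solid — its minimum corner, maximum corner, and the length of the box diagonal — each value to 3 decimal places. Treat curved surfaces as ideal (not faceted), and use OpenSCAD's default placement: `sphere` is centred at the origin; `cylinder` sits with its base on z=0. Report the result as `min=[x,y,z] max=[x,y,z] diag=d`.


A = translate([2.3, 5.6, 5.5]) cylinder(h=11.9, r=2.2) → bbox [0.1,3.4,5.5] .. [4.5,7.8,17.4]
B = sphere(r=4.6) → bbox [-4.6,-4.6,-4.6] .. [4.6,4.6,4.6]
lo = A.lo+B.lo = [0.1-4.6, 3.4-4.6, 5.5-4.6] = [-4.500,-1.200,0.900]
hi = A.hi+B.hi = [4.5+4.6, 7.8+4.6, 17.4+4.6] = [9.100,12.400,22.000]
diag = √(13.6²+13.6²+21.1²) = √815.13 = 28.550

min=[-4.500,-1.200,0.900] max=[9.100,12.400,22.000] diag=28.550


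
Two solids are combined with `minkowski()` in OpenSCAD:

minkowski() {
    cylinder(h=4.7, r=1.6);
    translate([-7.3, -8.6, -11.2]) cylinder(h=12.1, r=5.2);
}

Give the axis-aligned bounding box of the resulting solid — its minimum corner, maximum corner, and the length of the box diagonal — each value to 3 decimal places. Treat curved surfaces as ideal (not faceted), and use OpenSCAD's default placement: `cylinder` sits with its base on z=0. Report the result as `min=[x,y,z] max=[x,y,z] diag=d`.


A = translate([-7.3, -8.6, -11.2]) cylinder(h=12.1, r=5.2) → bbox [-12.5,-13.8,-11.2] .. [-2.1,-3.4,0.9]
B = cylinder(h=4.7, r=1.6) → bbox [-1.6,-1.6,0] .. [1.6,1.6,4.7]
lo = A.lo+B.lo = [-12.5-1.6, -13.8-1.6, -11.2+0] = [-14.100,-15.400,-11.200]
hi = A.hi+B.hi = [-2.1+1.6, -3.4+1.6, 0.9+4.7] = [-0.500,-1.800,5.600]
diag = √(13.6²+13.6²+16.8²) = √652.16 = 25.537

min=[-14.100,-15.400,-11.200] max=[-0.500,-1.800,5.600] diag=25.537


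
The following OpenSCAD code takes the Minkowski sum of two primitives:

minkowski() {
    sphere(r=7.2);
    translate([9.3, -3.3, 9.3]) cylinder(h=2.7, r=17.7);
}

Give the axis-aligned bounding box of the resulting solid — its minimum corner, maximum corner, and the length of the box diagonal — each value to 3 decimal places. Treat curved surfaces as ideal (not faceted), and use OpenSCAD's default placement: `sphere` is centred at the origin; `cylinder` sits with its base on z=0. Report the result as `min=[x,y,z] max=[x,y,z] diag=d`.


A = translate([9.3, -3.3, 9.3]) cylinder(h=2.7, r=17.7) → bbox [-8.4,-21,9.3] .. [27,14.4,12]
B = sphere(r=7.2) → bbox [-7.2,-7.2,-7.2] .. [7.2,7.2,7.2]
lo = A.lo+B.lo = [-8.4-7.2, -21-7.2, 9.3-7.2] = [-15.600,-28.200,2.100]
hi = A.hi+B.hi = [27+7.2, 14.4+7.2, 12+7.2] = [34.200,21.600,19.200]
diag = √(49.8²+49.8²+17.1²) = √5252.49 = 72.474

min=[-15.600,-28.200,2.100] max=[34.200,21.600,19.200] diag=72.474


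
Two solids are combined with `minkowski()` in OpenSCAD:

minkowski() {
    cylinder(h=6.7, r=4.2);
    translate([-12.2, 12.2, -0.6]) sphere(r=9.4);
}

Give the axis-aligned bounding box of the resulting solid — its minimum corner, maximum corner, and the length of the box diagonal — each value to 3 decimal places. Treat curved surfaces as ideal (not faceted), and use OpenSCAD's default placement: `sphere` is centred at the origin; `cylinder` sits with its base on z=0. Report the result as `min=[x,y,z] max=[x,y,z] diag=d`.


min=[-25.800,-1.400,-10.000] max=[1.400,25.800,15.500] diag=46.151

A = translate([-12.2, 12.2, -0.6]) sphere(r=9.4) → bbox [-21.6,2.8,-10] .. [-2.8,21.6,8.8]
B = cylinder(h=6.7, r=4.2) → bbox [-4.2,-4.2,0] .. [4.2,4.2,6.7]
lo = A.lo+B.lo = [-21.6-4.2, 2.8-4.2, -10+0] = [-25.800,-1.400,-10.000]
hi = A.hi+B.hi = [-2.8+4.2, 21.6+4.2, 8.8+6.7] = [1.400,25.800,15.500]
diag = √(27.2²+27.2²+25.5²) = √2129.93 = 46.151


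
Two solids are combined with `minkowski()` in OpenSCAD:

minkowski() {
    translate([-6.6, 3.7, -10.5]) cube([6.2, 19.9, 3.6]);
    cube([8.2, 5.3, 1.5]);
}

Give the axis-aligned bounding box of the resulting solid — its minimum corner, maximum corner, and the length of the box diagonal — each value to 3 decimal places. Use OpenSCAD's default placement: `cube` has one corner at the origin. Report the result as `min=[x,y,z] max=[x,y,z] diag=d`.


min=[-6.600,3.700,-10.500] max=[7.800,28.900,-5.400] diag=29.469

A = translate([-6.6, 3.7, -10.5]) cube([6.2, 19.9, 3.6]) → bbox [-6.6,3.7,-10.5] .. [-0.4,23.6,-6.9]
B = cube([8.2, 5.3, 1.5]) → bbox [0,0,0] .. [8.2,5.3,1.5]
lo = A.lo+B.lo = [-6.6+0, 3.7+0, -10.5+0] = [-6.600,3.700,-10.500]
hi = A.hi+B.hi = [-0.4+8.2, 23.6+5.3, -6.9+1.5] = [7.800,28.900,-5.400]
diag = √(14.4²+25.2²+5.1²) = √868.41 = 29.469


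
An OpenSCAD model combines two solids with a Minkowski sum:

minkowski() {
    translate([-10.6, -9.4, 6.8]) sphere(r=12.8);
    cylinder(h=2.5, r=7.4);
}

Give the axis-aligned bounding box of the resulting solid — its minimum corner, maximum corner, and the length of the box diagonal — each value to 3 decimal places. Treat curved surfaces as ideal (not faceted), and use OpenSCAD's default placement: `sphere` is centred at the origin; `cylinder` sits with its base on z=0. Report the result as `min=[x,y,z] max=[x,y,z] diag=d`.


min=[-30.800,-29.600,-6.000] max=[9.600,10.800,22.100] diag=63.670

A = translate([-10.6, -9.4, 6.8]) sphere(r=12.8) → bbox [-23.4,-22.2,-6] .. [2.2,3.4,19.6]
B = cylinder(h=2.5, r=7.4) → bbox [-7.4,-7.4,0] .. [7.4,7.4,2.5]
lo = A.lo+B.lo = [-23.4-7.4, -22.2-7.4, -6+0] = [-30.800,-29.600,-6.000]
hi = A.hi+B.hi = [2.2+7.4, 3.4+7.4, 19.6+2.5] = [9.600,10.800,22.100]
diag = √(40.4²+40.4²+28.1²) = √4053.93 = 63.670


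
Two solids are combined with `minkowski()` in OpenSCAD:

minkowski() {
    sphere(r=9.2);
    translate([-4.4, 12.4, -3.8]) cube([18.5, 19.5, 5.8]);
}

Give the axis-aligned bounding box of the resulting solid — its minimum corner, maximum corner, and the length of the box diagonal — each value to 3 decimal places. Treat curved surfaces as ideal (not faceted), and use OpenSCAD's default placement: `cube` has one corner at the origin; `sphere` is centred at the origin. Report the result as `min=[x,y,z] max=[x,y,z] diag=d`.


min=[-13.600,3.200,-13.000] max=[23.300,41.100,11.200] diag=58.169

A = translate([-4.4, 12.4, -3.8]) cube([18.5, 19.5, 5.8]) → bbox [-4.4,12.4,-3.8] .. [14.1,31.9,2]
B = sphere(r=9.2) → bbox [-9.2,-9.2,-9.2] .. [9.2,9.2,9.2]
lo = A.lo+B.lo = [-4.4-9.2, 12.4-9.2, -3.8-9.2] = [-13.600,3.200,-13.000]
hi = A.hi+B.hi = [14.1+9.2, 31.9+9.2, 2+9.2] = [23.300,41.100,11.200]
diag = √(36.9²+37.9²+24.2²) = √3383.66 = 58.169


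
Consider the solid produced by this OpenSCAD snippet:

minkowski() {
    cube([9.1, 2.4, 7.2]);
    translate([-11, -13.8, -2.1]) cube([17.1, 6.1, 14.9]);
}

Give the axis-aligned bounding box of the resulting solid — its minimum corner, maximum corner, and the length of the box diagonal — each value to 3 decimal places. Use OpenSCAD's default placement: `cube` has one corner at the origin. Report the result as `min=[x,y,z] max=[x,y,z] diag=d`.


A = translate([-11, -13.8, -2.1]) cube([17.1, 6.1, 14.9]) → bbox [-11,-13.8,-2.1] .. [6.1,-7.7,12.8]
B = cube([9.1, 2.4, 7.2]) → bbox [0,0,0] .. [9.1,2.4,7.2]
lo = A.lo+B.lo = [-11+0, -13.8+0, -2.1+0] = [-11.000,-13.800,-2.100]
hi = A.hi+B.hi = [6.1+9.1, -7.7+2.4, 12.8+7.2] = [15.200,-5.300,20.000]
diag = √(26.2²+8.5²+22.1²) = √1247.1 = 35.314

min=[-11.000,-13.800,-2.100] max=[15.200,-5.300,20.000] diag=35.314


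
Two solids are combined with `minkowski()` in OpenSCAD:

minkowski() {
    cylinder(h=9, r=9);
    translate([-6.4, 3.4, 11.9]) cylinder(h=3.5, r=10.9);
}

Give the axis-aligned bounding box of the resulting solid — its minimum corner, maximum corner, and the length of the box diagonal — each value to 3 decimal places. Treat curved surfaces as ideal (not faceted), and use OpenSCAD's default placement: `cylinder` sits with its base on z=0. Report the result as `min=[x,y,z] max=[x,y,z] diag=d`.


A = translate([-6.4, 3.4, 11.9]) cylinder(h=3.5, r=10.9) → bbox [-17.3,-7.5,11.9] .. [4.5,14.3,15.4]
B = cylinder(h=9, r=9) → bbox [-9,-9,0] .. [9,9,9]
lo = A.lo+B.lo = [-17.3-9, -7.5-9, 11.9+0] = [-26.300,-16.500,11.900]
hi = A.hi+B.hi = [4.5+9, 14.3+9, 15.4+9] = [13.500,23.300,24.400]
diag = √(39.8²+39.8²+12.5²) = √3324.33 = 57.657

min=[-26.300,-16.500,11.900] max=[13.500,23.300,24.400] diag=57.657


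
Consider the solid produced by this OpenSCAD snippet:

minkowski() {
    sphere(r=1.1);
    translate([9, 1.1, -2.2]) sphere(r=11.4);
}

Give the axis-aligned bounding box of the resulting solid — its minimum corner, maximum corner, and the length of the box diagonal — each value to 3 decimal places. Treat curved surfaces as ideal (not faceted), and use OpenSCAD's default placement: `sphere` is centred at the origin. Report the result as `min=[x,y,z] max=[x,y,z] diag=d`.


min=[-3.500,-11.400,-14.700] max=[21.500,13.600,10.300] diag=43.301

A = translate([9, 1.1, -2.2]) sphere(r=11.4) → bbox [-2.4,-10.3,-13.6] .. [20.4,12.5,9.2]
B = sphere(r=1.1) → bbox [-1.1,-1.1,-1.1] .. [1.1,1.1,1.1]
lo = A.lo+B.lo = [-2.4-1.1, -10.3-1.1, -13.6-1.1] = [-3.500,-11.400,-14.700]
hi = A.hi+B.hi = [20.4+1.1, 12.5+1.1, 9.2+1.1] = [21.500,13.600,10.300]
diag = √(25²+25²+25²) = √1875 = 43.301


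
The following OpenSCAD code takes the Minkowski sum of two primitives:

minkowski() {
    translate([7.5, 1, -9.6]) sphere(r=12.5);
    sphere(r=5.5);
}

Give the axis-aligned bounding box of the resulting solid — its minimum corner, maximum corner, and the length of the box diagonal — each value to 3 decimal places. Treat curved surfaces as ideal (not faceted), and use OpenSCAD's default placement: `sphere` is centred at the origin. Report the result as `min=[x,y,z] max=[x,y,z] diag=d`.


min=[-10.500,-17.000,-27.600] max=[25.500,19.000,8.400] diag=62.354

A = translate([7.5, 1, -9.6]) sphere(r=12.5) → bbox [-5,-11.5,-22.1] .. [20,13.5,2.9]
B = sphere(r=5.5) → bbox [-5.5,-5.5,-5.5] .. [5.5,5.5,5.5]
lo = A.lo+B.lo = [-5-5.5, -11.5-5.5, -22.1-5.5] = [-10.500,-17.000,-27.600]
hi = A.hi+B.hi = [20+5.5, 13.5+5.5, 2.9+5.5] = [25.500,19.000,8.400]
diag = √(36²+36²+36²) = √3888 = 62.354


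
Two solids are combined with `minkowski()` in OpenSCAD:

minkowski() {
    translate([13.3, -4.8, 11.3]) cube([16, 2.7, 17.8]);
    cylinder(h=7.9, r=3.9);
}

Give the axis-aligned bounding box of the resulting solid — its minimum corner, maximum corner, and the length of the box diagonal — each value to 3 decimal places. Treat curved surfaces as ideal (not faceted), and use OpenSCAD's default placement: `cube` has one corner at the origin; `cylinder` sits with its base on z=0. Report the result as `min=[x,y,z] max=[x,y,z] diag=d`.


min=[9.400,-8.700,11.300] max=[33.200,1.800,37.000] diag=36.567

A = translate([13.3, -4.8, 11.3]) cube([16, 2.7, 17.8]) → bbox [13.3,-4.8,11.3] .. [29.3,-2.1,29.1]
B = cylinder(h=7.9, r=3.9) → bbox [-3.9,-3.9,0] .. [3.9,3.9,7.9]
lo = A.lo+B.lo = [13.3-3.9, -4.8-3.9, 11.3+0] = [9.400,-8.700,11.300]
hi = A.hi+B.hi = [29.3+3.9, -2.1+3.9, 29.1+7.9] = [33.200,1.800,37.000]
diag = √(23.8²+10.5²+25.7²) = √1337.18 = 36.567


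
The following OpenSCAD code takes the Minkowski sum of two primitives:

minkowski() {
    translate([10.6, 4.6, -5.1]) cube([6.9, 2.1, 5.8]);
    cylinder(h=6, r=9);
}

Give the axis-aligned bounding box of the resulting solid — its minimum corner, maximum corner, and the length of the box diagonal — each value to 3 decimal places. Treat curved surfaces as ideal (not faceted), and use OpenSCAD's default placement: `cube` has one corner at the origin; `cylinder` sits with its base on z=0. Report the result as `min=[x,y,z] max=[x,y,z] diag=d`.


A = translate([10.6, 4.6, -5.1]) cube([6.9, 2.1, 5.8]) → bbox [10.6,4.6,-5.1] .. [17.5,6.7,0.7]
B = cylinder(h=6, r=9) → bbox [-9,-9,0] .. [9,9,6]
lo = A.lo+B.lo = [10.6-9, 4.6-9, -5.1+0] = [1.600,-4.400,-5.100]
hi = A.hi+B.hi = [17.5+9, 6.7+9, 0.7+6] = [26.500,15.700,6.700]
diag = √(24.9²+20.1²+11.8²) = √1163.26 = 34.107

min=[1.600,-4.400,-5.100] max=[26.500,15.700,6.700] diag=34.107


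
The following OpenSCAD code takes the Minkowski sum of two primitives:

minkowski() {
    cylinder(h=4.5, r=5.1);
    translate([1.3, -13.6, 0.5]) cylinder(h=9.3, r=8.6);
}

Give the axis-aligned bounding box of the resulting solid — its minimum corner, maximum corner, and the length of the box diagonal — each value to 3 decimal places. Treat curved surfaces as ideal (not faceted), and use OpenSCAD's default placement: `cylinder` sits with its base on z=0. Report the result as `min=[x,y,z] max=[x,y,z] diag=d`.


A = translate([1.3, -13.6, 0.5]) cylinder(h=9.3, r=8.6) → bbox [-7.3,-22.2,0.5] .. [9.9,-5,9.8]
B = cylinder(h=4.5, r=5.1) → bbox [-5.1,-5.1,0] .. [5.1,5.1,4.5]
lo = A.lo+B.lo = [-7.3-5.1, -22.2-5.1, 0.5+0] = [-12.400,-27.300,0.500]
hi = A.hi+B.hi = [9.9+5.1, -5+5.1, 9.8+4.5] = [15.000,0.100,14.300]
diag = √(27.4²+27.4²+13.8²) = √1691.96 = 41.133

min=[-12.400,-27.300,0.500] max=[15.000,0.100,14.300] diag=41.133


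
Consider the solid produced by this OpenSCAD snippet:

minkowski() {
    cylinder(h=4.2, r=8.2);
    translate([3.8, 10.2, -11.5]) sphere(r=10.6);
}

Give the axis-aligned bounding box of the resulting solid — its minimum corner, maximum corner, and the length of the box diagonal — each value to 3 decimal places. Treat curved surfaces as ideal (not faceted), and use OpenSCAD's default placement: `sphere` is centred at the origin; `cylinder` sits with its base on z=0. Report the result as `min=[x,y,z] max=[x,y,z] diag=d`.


A = translate([3.8, 10.2, -11.5]) sphere(r=10.6) → bbox [-6.8,-0.4,-22.1] .. [14.4,20.8,-0.9]
B = cylinder(h=4.2, r=8.2) → bbox [-8.2,-8.2,0] .. [8.2,8.2,4.2]
lo = A.lo+B.lo = [-6.8-8.2, -0.4-8.2, -22.1+0] = [-15.000,-8.600,-22.100]
hi = A.hi+B.hi = [14.4+8.2, 20.8+8.2, -0.9+4.2] = [22.600,29.000,3.300]
diag = √(37.6²+37.6²+25.4²) = √3472.68 = 58.929

min=[-15.000,-8.600,-22.100] max=[22.600,29.000,3.300] diag=58.929


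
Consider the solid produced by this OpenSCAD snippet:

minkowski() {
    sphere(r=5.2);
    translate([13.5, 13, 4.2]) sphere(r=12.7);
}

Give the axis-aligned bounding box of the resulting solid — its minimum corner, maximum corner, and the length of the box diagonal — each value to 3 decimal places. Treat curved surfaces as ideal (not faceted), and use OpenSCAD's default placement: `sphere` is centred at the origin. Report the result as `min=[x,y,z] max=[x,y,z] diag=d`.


min=[-4.400,-4.900,-13.700] max=[31.400,30.900,22.100] diag=62.007

A = translate([13.5, 13, 4.2]) sphere(r=12.7) → bbox [0.8,0.3,-8.5] .. [26.2,25.7,16.9]
B = sphere(r=5.2) → bbox [-5.2,-5.2,-5.2] .. [5.2,5.2,5.2]
lo = A.lo+B.lo = [0.8-5.2, 0.3-5.2, -8.5-5.2] = [-4.400,-4.900,-13.700]
hi = A.hi+B.hi = [26.2+5.2, 25.7+5.2, 16.9+5.2] = [31.400,30.900,22.100]
diag = √(35.8²+35.8²+35.8²) = √3844.92 = 62.007


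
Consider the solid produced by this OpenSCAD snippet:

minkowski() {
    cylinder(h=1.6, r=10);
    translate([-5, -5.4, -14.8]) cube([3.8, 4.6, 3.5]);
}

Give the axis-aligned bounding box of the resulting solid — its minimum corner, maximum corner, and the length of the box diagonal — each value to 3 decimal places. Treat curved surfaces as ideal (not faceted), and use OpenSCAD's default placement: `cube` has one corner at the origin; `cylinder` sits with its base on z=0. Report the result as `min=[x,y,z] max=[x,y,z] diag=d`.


A = translate([-5, -5.4, -14.8]) cube([3.8, 4.6, 3.5]) → bbox [-5,-5.4,-14.8] .. [-1.2,-0.8,-11.3]
B = cylinder(h=1.6, r=10) → bbox [-10,-10,0] .. [10,10,1.6]
lo = A.lo+B.lo = [-5-10, -5.4-10, -14.8+0] = [-15.000,-15.400,-14.800]
hi = A.hi+B.hi = [-1.2+10, -0.8+10, -11.3+1.6] = [8.800,9.200,-9.700]
diag = √(23.8²+24.6²+5.1²) = √1197.61 = 34.607

min=[-15.000,-15.400,-14.800] max=[8.800,9.200,-9.700] diag=34.607


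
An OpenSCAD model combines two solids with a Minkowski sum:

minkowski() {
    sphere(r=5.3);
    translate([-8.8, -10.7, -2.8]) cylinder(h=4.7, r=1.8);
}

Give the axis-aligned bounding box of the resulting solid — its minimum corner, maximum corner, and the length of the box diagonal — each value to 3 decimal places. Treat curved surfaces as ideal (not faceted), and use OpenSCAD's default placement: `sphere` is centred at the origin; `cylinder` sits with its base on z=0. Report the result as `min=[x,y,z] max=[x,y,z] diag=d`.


A = translate([-8.8, -10.7, -2.8]) cylinder(h=4.7, r=1.8) → bbox [-10.6,-12.5,-2.8] .. [-7,-8.9,1.9]
B = sphere(r=5.3) → bbox [-5.3,-5.3,-5.3] .. [5.3,5.3,5.3]
lo = A.lo+B.lo = [-10.6-5.3, -12.5-5.3, -2.8-5.3] = [-15.900,-17.800,-8.100]
hi = A.hi+B.hi = [-7+5.3, -8.9+5.3, 1.9+5.3] = [-1.700,-3.600,7.200]
diag = √(14.2²+14.2²+15.3²) = √637.37 = 25.246

min=[-15.900,-17.800,-8.100] max=[-1.700,-3.600,7.200] diag=25.246


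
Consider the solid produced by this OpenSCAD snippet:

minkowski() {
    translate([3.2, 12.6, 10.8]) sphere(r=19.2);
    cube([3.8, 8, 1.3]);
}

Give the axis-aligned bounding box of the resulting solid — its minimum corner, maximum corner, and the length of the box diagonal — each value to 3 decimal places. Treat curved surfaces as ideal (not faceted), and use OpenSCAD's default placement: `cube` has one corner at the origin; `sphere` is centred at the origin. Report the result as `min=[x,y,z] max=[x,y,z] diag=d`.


min=[-16.000,-6.600,-8.400] max=[26.200,39.800,31.300] diag=74.229

A = translate([3.2, 12.6, 10.8]) sphere(r=19.2) → bbox [-16,-6.6,-8.4] .. [22.4,31.8,30]
B = cube([3.8, 8, 1.3]) → bbox [0,0,0] .. [3.8,8,1.3]
lo = A.lo+B.lo = [-16+0, -6.6+0, -8.4+0] = [-16.000,-6.600,-8.400]
hi = A.hi+B.hi = [22.4+3.8, 31.8+8, 30+1.3] = [26.200,39.800,31.300]
diag = √(42.2²+46.4²+39.7²) = √5509.89 = 74.229


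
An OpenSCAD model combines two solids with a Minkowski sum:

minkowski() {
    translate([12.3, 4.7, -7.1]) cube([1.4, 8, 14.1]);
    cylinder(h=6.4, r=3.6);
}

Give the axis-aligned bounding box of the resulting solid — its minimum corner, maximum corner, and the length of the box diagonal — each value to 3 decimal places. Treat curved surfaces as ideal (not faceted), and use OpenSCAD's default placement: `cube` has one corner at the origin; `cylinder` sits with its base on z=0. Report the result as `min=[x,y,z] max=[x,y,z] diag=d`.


A = translate([12.3, 4.7, -7.1]) cube([1.4, 8, 14.1]) → bbox [12.3,4.7,-7.1] .. [13.7,12.7,7]
B = cylinder(h=6.4, r=3.6) → bbox [-3.6,-3.6,0] .. [3.6,3.6,6.4]
lo = A.lo+B.lo = [12.3-3.6, 4.7-3.6, -7.1+0] = [8.700,1.100,-7.100]
hi = A.hi+B.hi = [13.7+3.6, 12.7+3.6, 7+6.4] = [17.300,16.300,13.400]
diag = √(8.6²+15.2²+20.5²) = √725.25 = 26.930

min=[8.700,1.100,-7.100] max=[17.300,16.300,13.400] diag=26.930


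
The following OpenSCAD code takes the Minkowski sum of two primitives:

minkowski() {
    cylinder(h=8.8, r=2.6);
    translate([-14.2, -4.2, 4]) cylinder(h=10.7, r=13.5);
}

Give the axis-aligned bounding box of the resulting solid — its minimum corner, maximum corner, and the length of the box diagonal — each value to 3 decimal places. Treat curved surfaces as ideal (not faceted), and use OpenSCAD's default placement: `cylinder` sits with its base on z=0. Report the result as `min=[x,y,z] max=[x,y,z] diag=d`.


A = translate([-14.2, -4.2, 4]) cylinder(h=10.7, r=13.5) → bbox [-27.7,-17.7,4] .. [-0.7,9.3,14.7]
B = cylinder(h=8.8, r=2.6) → bbox [-2.6,-2.6,0] .. [2.6,2.6,8.8]
lo = A.lo+B.lo = [-27.7-2.6, -17.7-2.6, 4+0] = [-30.300,-20.300,4.000]
hi = A.hi+B.hi = [-0.7+2.6, 9.3+2.6, 14.7+8.8] = [1.900,11.900,23.500]
diag = √(32.2²+32.2²+19.5²) = √2453.93 = 49.537

min=[-30.300,-20.300,4.000] max=[1.900,11.900,23.500] diag=49.537


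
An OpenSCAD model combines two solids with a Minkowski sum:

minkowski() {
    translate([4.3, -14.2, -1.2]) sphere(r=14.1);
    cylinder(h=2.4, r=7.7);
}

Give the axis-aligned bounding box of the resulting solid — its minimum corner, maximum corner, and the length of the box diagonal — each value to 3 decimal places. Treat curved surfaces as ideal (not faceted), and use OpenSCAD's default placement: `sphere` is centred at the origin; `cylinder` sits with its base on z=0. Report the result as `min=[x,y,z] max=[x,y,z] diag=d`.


min=[-17.500,-36.000,-15.300] max=[26.100,7.600,15.300] diag=68.835

A = translate([4.3, -14.2, -1.2]) sphere(r=14.1) → bbox [-9.8,-28.3,-15.3] .. [18.4,-0.1,12.9]
B = cylinder(h=2.4, r=7.7) → bbox [-7.7,-7.7,0] .. [7.7,7.7,2.4]
lo = A.lo+B.lo = [-9.8-7.7, -28.3-7.7, -15.3+0] = [-17.500,-36.000,-15.300]
hi = A.hi+B.hi = [18.4+7.7, -0.1+7.7, 12.9+2.4] = [26.100,7.600,15.300]
diag = √(43.6²+43.6²+30.6²) = √4738.28 = 68.835


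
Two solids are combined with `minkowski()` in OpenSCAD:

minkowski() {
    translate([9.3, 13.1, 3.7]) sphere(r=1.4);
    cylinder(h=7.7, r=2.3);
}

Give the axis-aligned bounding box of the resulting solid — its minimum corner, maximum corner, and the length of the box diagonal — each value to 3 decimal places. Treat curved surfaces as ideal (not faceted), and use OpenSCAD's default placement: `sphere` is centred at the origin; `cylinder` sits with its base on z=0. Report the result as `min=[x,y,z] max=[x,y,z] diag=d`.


min=[5.600,9.400,2.300] max=[13.000,16.800,12.800] diag=14.825

A = translate([9.3, 13.1, 3.7]) sphere(r=1.4) → bbox [7.9,11.7,2.3] .. [10.7,14.5,5.1]
B = cylinder(h=7.7, r=2.3) → bbox [-2.3,-2.3,0] .. [2.3,2.3,7.7]
lo = A.lo+B.lo = [7.9-2.3, 11.7-2.3, 2.3+0] = [5.600,9.400,2.300]
hi = A.hi+B.hi = [10.7+2.3, 14.5+2.3, 5.1+7.7] = [13.000,16.800,12.800]
diag = √(7.4²+7.4²+10.5²) = √219.77 = 14.825


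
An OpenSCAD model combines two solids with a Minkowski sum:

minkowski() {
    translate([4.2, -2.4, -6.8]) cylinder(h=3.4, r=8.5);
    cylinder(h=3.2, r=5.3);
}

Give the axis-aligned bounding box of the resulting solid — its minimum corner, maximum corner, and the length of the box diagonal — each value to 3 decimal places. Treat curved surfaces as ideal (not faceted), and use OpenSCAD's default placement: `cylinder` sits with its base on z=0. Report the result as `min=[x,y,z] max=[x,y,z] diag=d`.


min=[-9.600,-16.200,-6.800] max=[18.000,11.400,-0.200] diag=39.586

A = translate([4.2, -2.4, -6.8]) cylinder(h=3.4, r=8.5) → bbox [-4.3,-10.9,-6.8] .. [12.7,6.1,-3.4]
B = cylinder(h=3.2, r=5.3) → bbox [-5.3,-5.3,0] .. [5.3,5.3,3.2]
lo = A.lo+B.lo = [-4.3-5.3, -10.9-5.3, -6.8+0] = [-9.600,-16.200,-6.800]
hi = A.hi+B.hi = [12.7+5.3, 6.1+5.3, -3.4+3.2] = [18.000,11.400,-0.200]
diag = √(27.6²+27.6²+6.6²) = √1567.08 = 39.586


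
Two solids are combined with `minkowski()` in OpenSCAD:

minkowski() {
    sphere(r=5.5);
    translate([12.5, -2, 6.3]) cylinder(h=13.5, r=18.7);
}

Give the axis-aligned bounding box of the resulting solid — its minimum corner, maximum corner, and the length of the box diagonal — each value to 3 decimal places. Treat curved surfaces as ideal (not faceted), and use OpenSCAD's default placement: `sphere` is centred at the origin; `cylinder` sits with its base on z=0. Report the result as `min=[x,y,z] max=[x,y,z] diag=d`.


A = translate([12.5, -2, 6.3]) cylinder(h=13.5, r=18.7) → bbox [-6.2,-20.7,6.3] .. [31.2,16.7,19.8]
B = sphere(r=5.5) → bbox [-5.5,-5.5,-5.5] .. [5.5,5.5,5.5]
lo = A.lo+B.lo = [-6.2-5.5, -20.7-5.5, 6.3-5.5] = [-11.700,-26.200,0.800]
hi = A.hi+B.hi = [31.2+5.5, 16.7+5.5, 19.8+5.5] = [36.700,22.200,25.300]
diag = √(48.4²+48.4²+24.5²) = √5285.37 = 72.701

min=[-11.700,-26.200,0.800] max=[36.700,22.200,25.300] diag=72.701


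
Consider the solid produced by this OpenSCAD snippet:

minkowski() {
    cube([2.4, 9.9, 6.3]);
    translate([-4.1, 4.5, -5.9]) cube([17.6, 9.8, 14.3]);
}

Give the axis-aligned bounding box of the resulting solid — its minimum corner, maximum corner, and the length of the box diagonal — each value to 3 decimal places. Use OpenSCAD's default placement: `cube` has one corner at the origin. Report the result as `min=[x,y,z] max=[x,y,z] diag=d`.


A = translate([-4.1, 4.5, -5.9]) cube([17.6, 9.8, 14.3]) → bbox [-4.1,4.5,-5.9] .. [13.5,14.3,8.4]
B = cube([2.4, 9.9, 6.3]) → bbox [0,0,0] .. [2.4,9.9,6.3]
lo = A.lo+B.lo = [-4.1+0, 4.5+0, -5.9+0] = [-4.100,4.500,-5.900]
hi = A.hi+B.hi = [13.5+2.4, 14.3+9.9, 8.4+6.3] = [15.900,24.200,14.700]
diag = √(20²+19.7²+20.6²) = √1212.45 = 34.820

min=[-4.100,4.500,-5.900] max=[15.900,24.200,14.700] diag=34.820


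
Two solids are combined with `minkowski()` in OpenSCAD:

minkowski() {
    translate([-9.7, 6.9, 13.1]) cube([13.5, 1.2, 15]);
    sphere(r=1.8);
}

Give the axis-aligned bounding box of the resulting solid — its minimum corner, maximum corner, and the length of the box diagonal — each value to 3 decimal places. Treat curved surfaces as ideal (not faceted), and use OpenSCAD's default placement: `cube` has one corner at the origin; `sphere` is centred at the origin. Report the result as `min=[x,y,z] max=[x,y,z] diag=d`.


min=[-11.500,5.100,11.300] max=[5.600,9.900,29.900] diag=25.718

A = translate([-9.7, 6.9, 13.1]) cube([13.5, 1.2, 15]) → bbox [-9.7,6.9,13.1] .. [3.8,8.1,28.1]
B = sphere(r=1.8) → bbox [-1.8,-1.8,-1.8] .. [1.8,1.8,1.8]
lo = A.lo+B.lo = [-9.7-1.8, 6.9-1.8, 13.1-1.8] = [-11.500,5.100,11.300]
hi = A.hi+B.hi = [3.8+1.8, 8.1+1.8, 28.1+1.8] = [5.600,9.900,29.900]
diag = √(17.1²+4.8²+18.6²) = √661.41 = 25.718


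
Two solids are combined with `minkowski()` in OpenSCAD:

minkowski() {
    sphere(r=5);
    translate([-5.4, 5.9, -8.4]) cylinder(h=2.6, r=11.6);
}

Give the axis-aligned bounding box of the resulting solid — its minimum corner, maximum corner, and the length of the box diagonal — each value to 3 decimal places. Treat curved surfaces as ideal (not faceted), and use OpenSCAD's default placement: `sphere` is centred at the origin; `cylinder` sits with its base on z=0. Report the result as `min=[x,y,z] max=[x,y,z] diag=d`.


A = translate([-5.4, 5.9, -8.4]) cylinder(h=2.6, r=11.6) → bbox [-17,-5.7,-8.4] .. [6.2,17.5,-5.8]
B = sphere(r=5) → bbox [-5,-5,-5] .. [5,5,5]
lo = A.lo+B.lo = [-17-5, -5.7-5, -8.4-5] = [-22.000,-10.700,-13.400]
hi = A.hi+B.hi = [6.2+5, 17.5+5, -5.8+5] = [11.200,22.500,-0.800]
diag = √(33.2²+33.2²+12.6²) = √2363.24 = 48.613

min=[-22.000,-10.700,-13.400] max=[11.200,22.500,-0.800] diag=48.613
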